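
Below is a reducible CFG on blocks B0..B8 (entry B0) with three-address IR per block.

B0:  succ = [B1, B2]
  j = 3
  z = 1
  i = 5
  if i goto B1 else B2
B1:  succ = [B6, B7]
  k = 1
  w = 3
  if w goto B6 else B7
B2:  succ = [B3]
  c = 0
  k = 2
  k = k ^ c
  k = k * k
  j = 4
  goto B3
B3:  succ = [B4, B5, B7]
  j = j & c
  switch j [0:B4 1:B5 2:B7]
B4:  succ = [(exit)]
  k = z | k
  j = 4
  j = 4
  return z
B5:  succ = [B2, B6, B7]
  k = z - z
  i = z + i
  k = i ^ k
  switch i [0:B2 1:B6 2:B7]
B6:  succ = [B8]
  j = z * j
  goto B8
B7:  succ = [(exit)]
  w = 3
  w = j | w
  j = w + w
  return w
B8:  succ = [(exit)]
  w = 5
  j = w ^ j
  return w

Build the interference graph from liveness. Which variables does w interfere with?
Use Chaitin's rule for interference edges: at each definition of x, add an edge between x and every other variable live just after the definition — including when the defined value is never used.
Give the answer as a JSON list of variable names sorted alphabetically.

Per-block:
  B0: def={i,j,z} ue=∅
  B1: def={k,w} ue=∅
  B2: def={c,j,k} ue=∅
  B3: def={j} ue={c,j}
  B4: def={j,k} ue={k,z}
  B5: def={i,k} ue={i,z}
  B6: def={j} ue={j,z}
  B7: def={j,w} ue={j}
  B8: def={j,w} ue={j}

Live sets:
  B0: in=∅ out={i,j,z}
  B1: in={j,z} out={j,z}
  B2: in={i,z} out={c,i,j,k,z}
  B3: in={c,i,j,k,z} out={i,j,k,z}
  B4: in={k,z} out=∅
  B5: in={i,j,z} out={i,j,z}
  B6: in={j,z} out={j}
  B7: in={j} out=∅
  B8: in={j} out=∅

Conflict graph:
  c: {i,j,k,z}
  i: {c,j,k,z}
  j: {c,i,k,w,z}
  k: {c,i,j,z}
  w: {j,z}
  z: {c,i,j,k,w}

N(w) = ["j", "z"]

Answer: ["j", "z"]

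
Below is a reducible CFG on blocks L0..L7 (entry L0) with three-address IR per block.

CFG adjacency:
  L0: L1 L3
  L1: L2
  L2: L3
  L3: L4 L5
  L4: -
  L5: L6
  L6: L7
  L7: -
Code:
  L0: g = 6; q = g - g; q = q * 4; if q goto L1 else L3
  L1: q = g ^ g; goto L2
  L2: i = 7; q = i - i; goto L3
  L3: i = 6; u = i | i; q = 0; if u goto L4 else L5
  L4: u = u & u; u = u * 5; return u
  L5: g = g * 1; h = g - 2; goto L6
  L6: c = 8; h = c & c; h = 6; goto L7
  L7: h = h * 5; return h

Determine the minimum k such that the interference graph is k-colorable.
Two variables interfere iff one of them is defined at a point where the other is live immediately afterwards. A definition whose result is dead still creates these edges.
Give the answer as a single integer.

Per-block:
  L0 def {g,q} use ∅
  L1 def {q} use {g}
  L2 def {i,q} use ∅
  L3 def {i,q,u} use ∅
  L4 def {u} use {u}
  L5 def {g,h} use {g}
  L6 def {c,h} use ∅
  L7 def {h} use {h}

Live sets:
  L0: in=∅ out={g}
  L1: in={g} out={g}
  L2: in={g} out={g}
  L3: in={g} out={g,u}
  L4: in={u} out=∅
  L5: in={g} out=∅
  L6: in=∅ out={h}
  L7: in={h} out=∅

Conflict graph:
  c: ∅
  g: {i,q,u}
  h: ∅
  i: {g}
  q: {g,u}
  u: {g,q}

Chromatic number:
  {g,q,u} pairwise interfere (3-clique) ⇒ χ ≥ 3
  assign c→R0 g→R0 h→R0 i→R1 q→R1 u→R2 — no edge inside a register ⇒ χ ≤ 3
  χ = 3

Answer: 3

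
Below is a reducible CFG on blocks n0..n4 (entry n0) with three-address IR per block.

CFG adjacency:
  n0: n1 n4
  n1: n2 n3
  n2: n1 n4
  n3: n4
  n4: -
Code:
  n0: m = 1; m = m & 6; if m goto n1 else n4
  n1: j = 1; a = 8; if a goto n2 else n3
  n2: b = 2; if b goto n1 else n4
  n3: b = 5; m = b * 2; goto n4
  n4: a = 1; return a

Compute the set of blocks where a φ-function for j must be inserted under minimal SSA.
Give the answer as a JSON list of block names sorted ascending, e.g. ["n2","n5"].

Answer: ["n1", "n4"]

Analysis:
idom tree: n1←n0 n2←n1 n3←n1 n4←n0
Dom at joins:
  n1: preds {n0,n2}: {n0} ∩ {n0,n1,n2} = {n0}; idom=n0
  n4: preds {n0,n2,n3}: {n0} ∩ {n0,n1,n2} ∩ {n0,n1,n3} = {n0}; idom=n0

DF derivation:
  join n1 pred n0: · stop@n0
  join n1 pred n2: n2→n1 stop@n0
  join n4 pred n0: · stop@n0
  join n4 pred n2: n2→n1 stop@n0
  join n4 pred n3: n3→n1 stop@n0
  n0 → ∅
  n1 → {n1,n4}
  n2 → {n1,n4}
  n3 → {n4}
  n4 → ∅

φ for j: defs {n1}
  DF⁺ = {n1,n4}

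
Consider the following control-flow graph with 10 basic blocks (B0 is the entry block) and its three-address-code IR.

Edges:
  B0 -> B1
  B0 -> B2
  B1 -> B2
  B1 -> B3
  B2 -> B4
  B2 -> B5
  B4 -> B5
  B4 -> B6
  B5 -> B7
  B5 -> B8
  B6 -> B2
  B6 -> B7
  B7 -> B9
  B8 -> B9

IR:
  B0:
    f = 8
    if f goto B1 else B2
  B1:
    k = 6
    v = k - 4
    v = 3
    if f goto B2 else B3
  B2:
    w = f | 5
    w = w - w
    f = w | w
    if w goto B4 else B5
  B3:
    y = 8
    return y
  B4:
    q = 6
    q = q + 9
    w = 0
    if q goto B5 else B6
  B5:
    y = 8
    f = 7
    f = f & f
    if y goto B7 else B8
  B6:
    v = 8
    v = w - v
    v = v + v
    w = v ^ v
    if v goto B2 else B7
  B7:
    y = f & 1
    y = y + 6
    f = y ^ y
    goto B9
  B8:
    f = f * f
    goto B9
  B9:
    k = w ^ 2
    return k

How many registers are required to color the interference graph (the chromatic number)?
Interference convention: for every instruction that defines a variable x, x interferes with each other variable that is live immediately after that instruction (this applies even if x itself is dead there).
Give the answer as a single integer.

Answer: 3

Derivation:
def/use:
  B0: {f} / ∅
  B1: {k,v} / {f}
  B2: {f,w} / {f}
  B3: {y} / ∅
  B4: {q,w} / ∅
  B5: {f,y} / ∅
  B6: {v,w} / {w}
  B7: {f,y} / {f}
  B8: {f} / {f}
  B9: {k} / {w}

Live sets:
  B0 li=∅ lo={f}
  B1 li={f} lo={f}
  B2 li={f} lo={f,w}
  B3 li=∅ lo=∅
  B4 li={f} lo={f,w}
  B5 li={w} lo={f,w}
  B6 li={f,w} lo={f,w}
  B7 li={f,w} lo={w}
  B8 li={f,w} lo={w}
  B9 li={w} lo=∅

Interference:
  f — {k,q,v,w,y}
  k — {f}
  q — {f,w}
  v — {f,w}
  w — {f,q,v,y}
  y — {f,w}

Colouring:
  lower bound: {f,q,w} mutually conflict ⇒ χ ≥ 3
  3-colouring: c0={f}  c1={k,w}  c2={q,v,y}
  χ = 3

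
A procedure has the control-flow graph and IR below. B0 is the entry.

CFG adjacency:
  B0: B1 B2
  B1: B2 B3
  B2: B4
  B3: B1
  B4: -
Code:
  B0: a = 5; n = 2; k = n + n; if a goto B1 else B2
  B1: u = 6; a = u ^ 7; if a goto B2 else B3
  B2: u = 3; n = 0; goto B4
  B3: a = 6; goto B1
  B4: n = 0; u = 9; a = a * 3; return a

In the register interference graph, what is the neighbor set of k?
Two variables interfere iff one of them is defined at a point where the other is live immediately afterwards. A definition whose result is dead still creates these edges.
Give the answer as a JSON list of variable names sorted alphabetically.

Per-block:
  B0: def={a,k,n} ue=∅
  B1: def={a,u} ue=∅
  B2: def={n,u} ue=∅
  B3: def={a} ue=∅
  B4: def={a,n,u} ue={a}

Liveness:
  live B0: ∅→{a}
  live B1: ∅→{a}
  live B2: {a}→{a}
  live B3: ∅→∅
  live B4: {a}→∅

Interfere edges:
  a: {k,n,u}
  k: {a}
  n: {a}
  u: {a}

N(k) = ["a"]

Answer: ["a"]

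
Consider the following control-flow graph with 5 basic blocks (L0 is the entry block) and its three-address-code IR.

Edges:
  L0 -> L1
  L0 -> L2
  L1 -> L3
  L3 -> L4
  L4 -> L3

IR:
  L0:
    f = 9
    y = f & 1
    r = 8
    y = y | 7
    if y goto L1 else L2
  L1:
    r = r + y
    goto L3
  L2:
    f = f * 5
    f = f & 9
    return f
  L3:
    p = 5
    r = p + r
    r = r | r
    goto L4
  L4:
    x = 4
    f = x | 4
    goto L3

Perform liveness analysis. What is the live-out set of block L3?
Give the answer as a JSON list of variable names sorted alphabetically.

Answer: ["r"]

Analysis:
Per-block:
  L0: def={f,r,y} ue=∅
  L1: def={r} ue={r,y}
  L2: def={f} ue={f}
  L3: def={p,r} ue={r}
  L4: def={f,x} ue=∅

Backward fixpoint:
  L0: in=∅ out={f,r,y}
  L1: in={r,y} out={r}
  L2: in={f} out=∅
  L3: in={r} out={r}
  L4: in={r} out={r}

live-out(L3) = ["r"]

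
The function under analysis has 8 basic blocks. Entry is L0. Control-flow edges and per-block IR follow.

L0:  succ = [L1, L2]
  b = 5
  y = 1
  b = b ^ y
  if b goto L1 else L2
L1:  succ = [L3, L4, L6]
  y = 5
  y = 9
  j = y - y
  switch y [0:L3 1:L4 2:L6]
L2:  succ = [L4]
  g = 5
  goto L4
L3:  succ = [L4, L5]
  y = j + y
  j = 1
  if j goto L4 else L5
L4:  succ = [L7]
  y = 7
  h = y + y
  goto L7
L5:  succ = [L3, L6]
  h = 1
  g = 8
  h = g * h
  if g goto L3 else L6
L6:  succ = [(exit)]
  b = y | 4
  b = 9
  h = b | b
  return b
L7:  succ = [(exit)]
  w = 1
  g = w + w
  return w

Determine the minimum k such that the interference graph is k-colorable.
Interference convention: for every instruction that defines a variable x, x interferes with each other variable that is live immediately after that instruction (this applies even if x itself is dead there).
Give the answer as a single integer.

Answer: 4

Derivation:
def/use:
  L0 def {b,y} use ∅
  L1 def {j,y} use ∅
  L2 def {g} use ∅
  L3 def {j,y} use {j,y}
  L4 def {h,y} use ∅
  L5 def {g,h} use ∅
  L6 def {b,h} use {y}
  L7 def {g,w} use ∅

Liveness:
  L0 li=∅ lo=∅
  L1 li=∅ lo={j,y}
  L2 li=∅ lo=∅
  L3 li={j,y} lo={j,y}
  L4 li=∅ lo=∅
  L5 li={j,y} lo={j,y}
  L6 li={y} lo=∅
  L7 li=∅ lo=∅

Conflict graph:
  b — {h,y}
  g — {h,j,w,y}
  h — {b,g,j,y}
  j — {g,h,y}
  w — {g}
  y — {b,g,h,j}

Registers:
  lower bound: {g,h,j,y} mutually conflict ⇒ χ ≥ 4
  assign b→r0 g→r0 h→r1 j→r3 w→r1 y→r2 — no edge inside a register ⇒ χ ≤ 4
  χ = 4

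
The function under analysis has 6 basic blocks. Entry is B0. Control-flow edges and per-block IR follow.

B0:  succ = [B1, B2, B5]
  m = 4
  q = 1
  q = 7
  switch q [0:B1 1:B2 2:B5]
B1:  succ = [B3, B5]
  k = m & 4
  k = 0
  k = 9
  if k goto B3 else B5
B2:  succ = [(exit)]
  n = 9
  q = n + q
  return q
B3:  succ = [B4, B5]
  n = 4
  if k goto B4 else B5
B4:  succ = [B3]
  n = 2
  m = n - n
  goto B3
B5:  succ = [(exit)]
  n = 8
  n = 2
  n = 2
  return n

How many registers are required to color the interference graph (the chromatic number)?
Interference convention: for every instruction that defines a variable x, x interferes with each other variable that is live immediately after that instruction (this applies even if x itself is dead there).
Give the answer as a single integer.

Per-block:
  B0: def={m,q} ue=∅
  B1: def={k} ue={m}
  B2: def={n,q} ue={q}
  B3: def={n} ue={k}
  B4: def={m,n} ue=∅
  B5: def={n} ue=∅

Live sets:
  live B0: ∅→{m,q}
  live B1: {m}→{k}
  live B2: {q}→∅
  live B3: {k}→{k}
  live B4: {k}→{k}
  live B5: ∅→∅

Interference:
  k — {m,n}
  m — {k,q}
  n — {k,q}
  q — {m,n}

Chromatic number:
  clique {k,m} ⇒ need ≥ 2
  2-colouring: R0={k,q}  R1={m,n}
  χ = 2

Answer: 2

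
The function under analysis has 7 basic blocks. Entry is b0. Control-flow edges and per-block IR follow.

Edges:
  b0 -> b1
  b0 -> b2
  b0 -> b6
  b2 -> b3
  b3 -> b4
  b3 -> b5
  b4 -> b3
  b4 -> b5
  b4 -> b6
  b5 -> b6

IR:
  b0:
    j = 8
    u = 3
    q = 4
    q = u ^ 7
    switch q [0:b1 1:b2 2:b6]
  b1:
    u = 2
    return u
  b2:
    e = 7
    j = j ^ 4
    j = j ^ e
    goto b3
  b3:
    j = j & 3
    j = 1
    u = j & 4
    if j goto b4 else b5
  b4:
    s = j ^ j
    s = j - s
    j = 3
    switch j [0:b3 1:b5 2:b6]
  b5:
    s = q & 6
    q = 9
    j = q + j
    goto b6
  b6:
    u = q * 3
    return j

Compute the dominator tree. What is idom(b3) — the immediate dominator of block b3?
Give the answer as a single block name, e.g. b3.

Answer: b2

Analysis:
idom tree: b1←b0 b2←b0 b3←b2 b4←b3 b5←b3 b6←b0
Dom at joins:
  b3: preds {b2,b4}: {b0,b2} ∩ {b0,b2,b3,b4} = {b0,b2}; idom=b2
  b5: preds {b3,b4}: {b0,b2,b3} ∩ {b0,b2,b3,b4} = {b0,b2,b3}; idom=b3
  b6: preds {b0,b4,b5}: {b0} ∩ {b0,b2,b3,b4} ∩ {b0,b2,b3,b5} = {b0}; idom=b0

idom(b3) = b2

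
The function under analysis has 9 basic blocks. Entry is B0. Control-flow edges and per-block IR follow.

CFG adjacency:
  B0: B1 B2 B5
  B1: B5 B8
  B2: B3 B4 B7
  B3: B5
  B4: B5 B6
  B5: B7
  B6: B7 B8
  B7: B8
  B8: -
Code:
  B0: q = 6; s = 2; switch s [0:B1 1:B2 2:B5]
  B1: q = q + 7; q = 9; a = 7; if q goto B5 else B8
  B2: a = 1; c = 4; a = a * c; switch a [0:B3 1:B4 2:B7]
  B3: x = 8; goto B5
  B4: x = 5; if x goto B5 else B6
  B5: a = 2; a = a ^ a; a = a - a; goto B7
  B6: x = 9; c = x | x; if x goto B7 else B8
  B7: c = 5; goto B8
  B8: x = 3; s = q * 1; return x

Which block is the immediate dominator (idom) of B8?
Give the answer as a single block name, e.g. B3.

idom tree: B1←B0 B2←B0 B3←B2 B4←B2 B5←B0 B6←B4 B7←B0 B8←B0
Dom at joins:
  B5: preds {B0,B1,B3,B4}: {B0} ∩ {B0,B1} ∩ {B0,B2,B3} ∩ {B0,B2,B4} = {B0}; idom=B0
  B7: preds {B2,B5,B6}: {B0,B2} ∩ {B0,B5} ∩ {B0,B2,B4,B6} = {B0}; idom=B0
  B8: preds {B1,B6,B7}: {B0,B1} ∩ {B0,B2,B4,B6} ∩ {B0,B7} = {B0}; idom=B0

idom(B8) = B0

Answer: B0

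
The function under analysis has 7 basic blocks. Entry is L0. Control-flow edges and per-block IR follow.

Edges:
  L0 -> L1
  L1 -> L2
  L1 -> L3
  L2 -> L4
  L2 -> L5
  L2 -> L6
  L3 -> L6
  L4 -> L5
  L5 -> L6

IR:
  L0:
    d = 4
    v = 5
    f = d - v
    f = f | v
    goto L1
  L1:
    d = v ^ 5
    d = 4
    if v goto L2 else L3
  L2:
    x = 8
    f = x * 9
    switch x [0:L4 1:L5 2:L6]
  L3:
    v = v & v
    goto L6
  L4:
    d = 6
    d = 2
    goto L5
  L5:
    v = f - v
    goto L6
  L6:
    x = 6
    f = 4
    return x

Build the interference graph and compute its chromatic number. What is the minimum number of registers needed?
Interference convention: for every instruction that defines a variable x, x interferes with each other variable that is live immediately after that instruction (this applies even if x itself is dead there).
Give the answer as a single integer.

Answer: 3

Working:
Block summaries:
  L0: {d,f,v} / ∅
  L1: {d} / {v}
  L2: {f,x} / ∅
  L3: {v} / {v}
  L4: {d} / ∅
  L5: {v} / {f,v}
  L6: {f,x} / ∅

Liveness:
  L0: in=∅ out={v}
  L1: in={v} out={v}
  L2: in={v} out={f,v}
  L3: in={v} out=∅
  L4: in={f,v} out={f,v}
  L5: in={f,v} out=∅
  L6: in=∅ out=∅

Conflict graph:
  d — {f,v}
  f — {d,v,x}
  v — {d,f,x}
  x — {f,v}

Chromatic number:
  clique {d,f,v} ⇒ need ≥ 3
  assign d→R2 f→R0 v→R1 x→R2 — no edge inside a register ⇒ χ ≤ 3
  χ = 3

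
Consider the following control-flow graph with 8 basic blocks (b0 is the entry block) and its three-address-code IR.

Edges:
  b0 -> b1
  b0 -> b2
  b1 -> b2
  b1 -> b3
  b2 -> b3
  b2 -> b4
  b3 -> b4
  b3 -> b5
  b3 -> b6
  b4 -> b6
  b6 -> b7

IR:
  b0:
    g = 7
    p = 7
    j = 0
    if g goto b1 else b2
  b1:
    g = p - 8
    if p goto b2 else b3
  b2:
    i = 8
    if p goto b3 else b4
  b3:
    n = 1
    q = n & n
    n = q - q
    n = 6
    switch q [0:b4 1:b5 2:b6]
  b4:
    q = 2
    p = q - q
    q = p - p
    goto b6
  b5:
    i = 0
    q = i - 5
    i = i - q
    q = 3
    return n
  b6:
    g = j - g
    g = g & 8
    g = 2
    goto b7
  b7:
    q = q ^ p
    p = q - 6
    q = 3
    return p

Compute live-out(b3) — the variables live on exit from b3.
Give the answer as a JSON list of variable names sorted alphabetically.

Per-block:
  b0 def {g,j,p} use ∅
  b1 def {g} use {p}
  b2 def {i} use {p}
  b3 def {n,q} use ∅
  b4 def {p,q} use ∅
  b5 def {i,q} use {n}
  b6 def {g} use {g,j}
  b7 def {p,q} use {p,q}

Liveness:
  b0 li=∅ lo={g,j,p}
  b1 li={j,p} lo={g,j,p}
  b2 li={g,j,p} lo={g,j,p}
  b3 li={g,j,p} lo={g,j,n,p,q}
  b4 li={g,j} lo={g,j,p,q}
  b5 li={n} lo=∅
  b6 li={g,j,p,q} lo={p,q}
  b7 li={p,q} lo=∅

live-out(b3) = ["g", "j", "n", "p", "q"]

Answer: ["g", "j", "n", "p", "q"]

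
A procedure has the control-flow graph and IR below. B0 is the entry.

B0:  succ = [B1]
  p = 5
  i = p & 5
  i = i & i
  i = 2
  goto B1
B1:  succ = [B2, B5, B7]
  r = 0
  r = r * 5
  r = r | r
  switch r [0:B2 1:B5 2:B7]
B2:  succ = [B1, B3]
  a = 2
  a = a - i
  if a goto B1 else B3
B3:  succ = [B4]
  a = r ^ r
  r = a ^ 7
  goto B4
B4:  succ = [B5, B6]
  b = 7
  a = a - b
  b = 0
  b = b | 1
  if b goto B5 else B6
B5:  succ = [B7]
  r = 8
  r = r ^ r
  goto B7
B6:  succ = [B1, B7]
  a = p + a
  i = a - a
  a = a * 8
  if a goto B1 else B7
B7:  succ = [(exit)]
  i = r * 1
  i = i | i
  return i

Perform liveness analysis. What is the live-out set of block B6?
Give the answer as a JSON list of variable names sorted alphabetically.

Block summaries:
  B0: def={i,p} ue=∅
  B1: def={r} ue=∅
  B2: def={a} ue={i}
  B3: def={a,r} ue={r}
  B4: def={a,b} ue={a}
  B5: def={r} ue=∅
  B6: def={a,i} ue={a,p}
  B7: def={i} ue={r}

Liveness:
  live B0: ∅→{i,p}
  live B1: {i,p}→{i,p,r}
  live B2: {i,p,r}→{i,p,r}
  live B3: {p,r}→{a,p,r}
  live B4: {a,p,r}→{a,p,r}
  live B5: ∅→{r}
  live B6: {a,p,r}→{i,p,r}
  live B7: {r}→∅

live-out(B6) = ["i", "p", "r"]

Answer: ["i", "p", "r"]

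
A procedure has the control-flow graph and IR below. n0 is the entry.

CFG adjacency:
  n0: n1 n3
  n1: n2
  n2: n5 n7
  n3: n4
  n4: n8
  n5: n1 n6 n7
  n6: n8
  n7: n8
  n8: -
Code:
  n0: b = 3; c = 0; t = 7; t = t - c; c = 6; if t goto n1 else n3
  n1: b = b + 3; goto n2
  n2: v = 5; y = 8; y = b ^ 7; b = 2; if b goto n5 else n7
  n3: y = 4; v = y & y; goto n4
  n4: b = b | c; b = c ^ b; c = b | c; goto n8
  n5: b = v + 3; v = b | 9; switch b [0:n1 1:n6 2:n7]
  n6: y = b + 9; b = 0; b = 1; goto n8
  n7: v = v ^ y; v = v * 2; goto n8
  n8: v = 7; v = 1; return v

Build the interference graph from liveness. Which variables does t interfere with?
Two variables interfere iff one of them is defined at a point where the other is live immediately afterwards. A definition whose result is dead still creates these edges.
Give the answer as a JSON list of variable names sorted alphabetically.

Answer: ["b", "c"]

Derivation:
def/use:
  n0 def {b,c,t} use ∅
  n1 def {b} use {b}
  n2 def {b,v,y} use {b}
  n3 def {v,y} use ∅
  n4 def {b,c} use {b,c}
  n5 def {b,v} use {v}
  n6 def {b,y} use {b}
  n7 def {v} use {v,y}
  n8 def {v} use ∅

Liveness:
  n0 li=∅ lo={b,c}
  n1 li={b} lo={b}
  n2 li={b} lo={v,y}
  n3 li={b,c} lo={b,c}
  n4 li={b,c} lo=∅
  n5 li={v,y} lo={b,v,y}
  n6 li={b} lo=∅
  n7 li={v,y} lo=∅
  n8 li=∅ lo=∅

Interference:
  b — {c,t,v,y}
  c — {b,t,v,y}
  t — {b,c}
  v — {b,c,y}
  y — {b,c,v}

N(t) = ["b", "c"]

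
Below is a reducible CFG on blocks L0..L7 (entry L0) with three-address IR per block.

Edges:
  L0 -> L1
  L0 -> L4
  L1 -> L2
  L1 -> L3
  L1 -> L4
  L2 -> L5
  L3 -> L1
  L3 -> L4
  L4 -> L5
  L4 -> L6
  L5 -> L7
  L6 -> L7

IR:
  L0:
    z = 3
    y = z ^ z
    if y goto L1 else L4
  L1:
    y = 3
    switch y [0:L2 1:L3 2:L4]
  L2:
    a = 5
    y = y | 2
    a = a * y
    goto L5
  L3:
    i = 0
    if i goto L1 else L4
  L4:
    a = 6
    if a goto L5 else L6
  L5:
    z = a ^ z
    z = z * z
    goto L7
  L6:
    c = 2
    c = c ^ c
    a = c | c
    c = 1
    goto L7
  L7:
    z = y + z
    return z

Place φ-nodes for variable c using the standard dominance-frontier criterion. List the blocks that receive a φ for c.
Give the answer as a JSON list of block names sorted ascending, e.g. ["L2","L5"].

Answer: ["L7"]

Analysis:
idom tree: L1←L0 L2←L1 L3←L1 L4←L0 L5←L0 L6←L4 L7←L0
Dom at joins:
  L1: preds {L0,L3}: {L0} ∩ {L0,L1,L3} = {L0}; idom=L0
  L4: preds {L0,L1,L3}: {L0} ∩ {L0,L1} ∩ {L0,L1,L3} = {L0}; idom=L0
  L5: preds {L2,L4}: {L0,L1,L2} ∩ {L0,L4} = {L0}; idom=L0
  L7: preds {L5,L6}: {L0,L5} ∩ {L0,L4,L6} = {L0}; idom=L0

Frontier:
  L1←L0: walk · to L0
  L1←L3: walk L3→L1 to L0
  L4←L0: walk · to L0
  L4←L1: walk L1 to L0
  L4←L3: walk L3→L1 to L0
  L5←L2: walk L2→L1 to L0
  L5←L4: walk L4 to L0
  L7←L5: walk L5 to L0
  L7←L6: walk L6→L4 to L0
  L0: DF=∅
  L1: DF={L1,L4,L5}
  L2: DF={L5}
  L3: DF={L1,L4}
  L4: DF={L5,L7}
  L5: DF={L7}
  L6: DF={L7}
  L7: DF=∅

φ for c: defs {L6}
  DF⁺ = {L7}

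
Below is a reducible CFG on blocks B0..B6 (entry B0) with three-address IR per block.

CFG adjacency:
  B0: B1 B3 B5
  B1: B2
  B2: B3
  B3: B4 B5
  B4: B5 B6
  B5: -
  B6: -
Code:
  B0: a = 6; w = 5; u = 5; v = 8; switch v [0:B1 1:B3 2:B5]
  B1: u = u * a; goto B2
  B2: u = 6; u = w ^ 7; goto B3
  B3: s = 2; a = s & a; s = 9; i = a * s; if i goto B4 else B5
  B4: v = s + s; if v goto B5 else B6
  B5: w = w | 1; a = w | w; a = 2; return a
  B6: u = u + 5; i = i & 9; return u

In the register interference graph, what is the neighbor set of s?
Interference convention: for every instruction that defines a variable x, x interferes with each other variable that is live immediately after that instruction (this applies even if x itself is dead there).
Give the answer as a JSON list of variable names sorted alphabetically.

Per-block:
  B0: {a,u,v,w} / ∅
  B1: {u} / {a,u}
  B2: {u} / {w}
  B3: {a,i,s} / {a}
  B4: {v} / {s}
  B5: {a,w} / {w}
  B6: {i,u} / {i,u}

Live sets:
  B0: in=∅ out={a,u,w}
  B1: in={a,u,w} out={a,w}
  B2: in={a,w} out={a,u,w}
  B3: in={a,u,w} out={i,s,u,w}
  B4: in={i,s,u,w} out={i,u,w}
  B5: in={w} out=∅
  B6: in={i,u} out=∅

Interference:
  a: {s,u,v,w}
  i: {s,u,v,w}
  s: {a,i,u,w}
  u: {a,i,s,v,w}
  v: {a,i,u,w}
  w: {a,i,s,u,v}

N(s) = ["a", "i", "u", "w"]

Answer: ["a", "i", "u", "w"]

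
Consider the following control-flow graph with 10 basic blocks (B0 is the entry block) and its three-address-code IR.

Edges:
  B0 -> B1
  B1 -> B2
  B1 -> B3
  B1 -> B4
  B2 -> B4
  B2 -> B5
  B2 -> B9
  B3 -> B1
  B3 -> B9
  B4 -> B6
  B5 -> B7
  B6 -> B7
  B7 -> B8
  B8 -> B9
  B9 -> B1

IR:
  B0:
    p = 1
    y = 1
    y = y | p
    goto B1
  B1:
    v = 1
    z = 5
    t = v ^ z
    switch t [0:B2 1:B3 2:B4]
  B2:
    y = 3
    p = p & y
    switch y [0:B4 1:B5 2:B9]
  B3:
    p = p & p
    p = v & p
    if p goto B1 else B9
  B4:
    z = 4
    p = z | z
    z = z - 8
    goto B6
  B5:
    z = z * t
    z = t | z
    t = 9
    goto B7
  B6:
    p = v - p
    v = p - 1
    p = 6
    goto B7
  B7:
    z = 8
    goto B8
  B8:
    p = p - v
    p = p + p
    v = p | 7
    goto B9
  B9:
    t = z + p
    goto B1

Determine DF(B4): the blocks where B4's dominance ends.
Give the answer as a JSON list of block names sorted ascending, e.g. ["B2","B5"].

Answer: ["B7"]

Analysis:
idom tree: B1←B0 B2←B1 B3←B1 B4←B1 B5←B2 B6←B4 B7←B1 B8←B7 B9←B1
Dom∩ at merges:
  B1: preds {B0,B3,B9}: {B0} ∩ {B0,B1,B3} ∩ {B0,B1,B9} = {B0}; idom=B0
  B4: preds {B1,B2}: {B0,B1} ∩ {B0,B1,B2} = {B0,B1}; idom=B1
  B7: preds {B5,B6}: {B0,B1,B2,B5} ∩ {B0,B1,B4,B6} = {B0,B1}; idom=B1
  B9: preds {B2,B3,B8}: {B0,B1,B2} ∩ {B0,B1,B3} ∩ {B0,B1,B7,B8} = {B0,B1}; idom=B1

Frontier:
  B1←B0: walk · to B0
  B1←B3: walk B3→B1 to B0
  B1←B9: walk B9→B1 to B0
  B4←B1: walk · to B1
  B4←B2: walk B2 to B1
  B7←B5: walk B5→B2 to B1
  B7←B6: walk B6→B4 to B1
  B9←B2: walk B2 to B1
  B9←B3: walk B3 to B1
  B9←B8: walk B8→B7 to B1
  DF(B0)=∅
  DF(B1)={B1}
  DF(B2)={B4,B7,B9}
  DF(B3)={B1,B9}
  DF(B4)={B7}
  DF(B5)={B7}
  DF(B6)={B7}
  DF(B7)={B9}
  DF(B8)={B9}
  DF(B9)={B1}

DF(B4) = ["B7"]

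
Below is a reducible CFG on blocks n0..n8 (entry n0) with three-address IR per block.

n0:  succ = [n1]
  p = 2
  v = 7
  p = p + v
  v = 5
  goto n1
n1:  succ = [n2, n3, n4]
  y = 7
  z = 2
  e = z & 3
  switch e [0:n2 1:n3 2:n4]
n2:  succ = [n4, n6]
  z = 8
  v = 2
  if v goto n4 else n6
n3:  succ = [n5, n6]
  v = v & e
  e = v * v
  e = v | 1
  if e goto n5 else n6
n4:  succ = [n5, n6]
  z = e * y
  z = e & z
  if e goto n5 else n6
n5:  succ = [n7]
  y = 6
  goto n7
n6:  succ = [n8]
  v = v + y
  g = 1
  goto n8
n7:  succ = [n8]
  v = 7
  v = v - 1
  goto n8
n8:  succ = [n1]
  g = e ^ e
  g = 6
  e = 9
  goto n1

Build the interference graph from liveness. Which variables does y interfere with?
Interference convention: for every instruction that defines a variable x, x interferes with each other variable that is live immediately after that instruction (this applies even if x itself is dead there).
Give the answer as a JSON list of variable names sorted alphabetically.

Answer: ["e", "v", "z"]

Analysis:
Per-block:
  n0: {p,v} / ∅
  n1: {e,y,z} / ∅
  n2: {v,z} / ∅
  n3: {e,v} / {e,v}
  n4: {z} / {e,y}
  n5: {y} / ∅
  n6: {g,v} / {v,y}
  n7: {v} / ∅
  n8: {e,g} / {e}

Live sets:
  n0: in=∅ out={v}
  n1: in={v} out={e,v,y}
  n2: in={e,y} out={e,v,y}
  n3: in={e,v,y} out={e,v,y}
  n4: in={e,v,y} out={e,v,y}
  n5: in={e} out={e}
  n6: in={e,v,y} out={e,v}
  n7: in={e} out={e,v}
  n8: in={e,v} out={v}

Interfere edges:
  e: {g,v,y,z}
  g: {e,v}
  p: {v}
  v: {e,g,p,y,z}
  y: {e,v,z}
  z: {e,v,y}

N(y) = ["e", "v", "z"]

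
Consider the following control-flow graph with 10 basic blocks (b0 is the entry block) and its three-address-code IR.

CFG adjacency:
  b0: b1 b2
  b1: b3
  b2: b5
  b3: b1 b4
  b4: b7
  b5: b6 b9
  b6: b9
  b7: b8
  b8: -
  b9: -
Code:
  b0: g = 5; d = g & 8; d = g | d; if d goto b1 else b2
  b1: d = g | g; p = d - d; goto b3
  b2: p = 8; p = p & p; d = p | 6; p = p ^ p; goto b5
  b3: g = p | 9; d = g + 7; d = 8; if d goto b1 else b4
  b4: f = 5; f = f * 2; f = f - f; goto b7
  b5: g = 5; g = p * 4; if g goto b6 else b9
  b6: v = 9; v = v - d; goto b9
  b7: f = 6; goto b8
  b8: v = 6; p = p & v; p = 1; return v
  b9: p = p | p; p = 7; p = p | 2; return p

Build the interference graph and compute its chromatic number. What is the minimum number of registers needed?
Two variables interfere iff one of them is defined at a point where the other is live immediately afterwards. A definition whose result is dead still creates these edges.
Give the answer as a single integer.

Answer: 3

Working:
Per-block:
  b0 def {d,g} use ∅
  b1 def {d,p} use {g}
  b2 def {d,p} use ∅
  b3 def {d,g} use {p}
  b4 def {f} use ∅
  b5 def {g} use {p}
  b6 def {v} use {d}
  b7 def {f} use ∅
  b8 def {p,v} use {p}
  b9 def {p} use {p}

Backward fixpoint:
  live b0: ∅→{g}
  live b1: {g}→{p}
  live b2: ∅→{d,p}
  live b3: {p}→{g,p}
  live b4: {p}→{p}
  live b5: {d,p}→{d,p}
  live b6: {d,p}→{p}
  live b7: {p}→{p}
  live b8: {p}→∅
  live b9: {p}→∅

Interfere edges:
  d: {g,p,v}
  f: {p}
  g: {d,p}
  p: {d,f,g,v}
  v: {d,p}

Colouring:
  clique {d,g,p} ⇒ need ≥ 3
  assign d→R1 f→R1 g→R2 p→R0 v→R2 — no edge inside a register ⇒ χ ≤ 3
  χ = 3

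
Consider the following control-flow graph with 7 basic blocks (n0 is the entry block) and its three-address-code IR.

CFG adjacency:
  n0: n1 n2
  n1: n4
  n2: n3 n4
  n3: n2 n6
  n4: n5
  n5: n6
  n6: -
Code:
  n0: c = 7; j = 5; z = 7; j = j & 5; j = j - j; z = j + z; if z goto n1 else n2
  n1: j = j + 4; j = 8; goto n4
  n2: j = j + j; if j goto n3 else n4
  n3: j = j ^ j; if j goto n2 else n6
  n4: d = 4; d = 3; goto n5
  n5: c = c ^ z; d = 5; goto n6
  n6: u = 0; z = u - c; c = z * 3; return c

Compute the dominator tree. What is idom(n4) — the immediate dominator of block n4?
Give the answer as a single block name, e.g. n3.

idom tree: n1←n0 n2←n0 n3←n2 n4←n0 n5←n4 n6←n0
Dom at joins:
  n2: preds {n0,n3}: {n0} ∩ {n0,n2,n3} = {n0}; idom=n0
  n4: preds {n1,n2}: {n0,n1} ∩ {n0,n2} = {n0}; idom=n0
  n6: preds {n3,n5}: {n0,n2,n3} ∩ {n0,n4,n5} = {n0}; idom=n0

idom(n4) = n0

Answer: n0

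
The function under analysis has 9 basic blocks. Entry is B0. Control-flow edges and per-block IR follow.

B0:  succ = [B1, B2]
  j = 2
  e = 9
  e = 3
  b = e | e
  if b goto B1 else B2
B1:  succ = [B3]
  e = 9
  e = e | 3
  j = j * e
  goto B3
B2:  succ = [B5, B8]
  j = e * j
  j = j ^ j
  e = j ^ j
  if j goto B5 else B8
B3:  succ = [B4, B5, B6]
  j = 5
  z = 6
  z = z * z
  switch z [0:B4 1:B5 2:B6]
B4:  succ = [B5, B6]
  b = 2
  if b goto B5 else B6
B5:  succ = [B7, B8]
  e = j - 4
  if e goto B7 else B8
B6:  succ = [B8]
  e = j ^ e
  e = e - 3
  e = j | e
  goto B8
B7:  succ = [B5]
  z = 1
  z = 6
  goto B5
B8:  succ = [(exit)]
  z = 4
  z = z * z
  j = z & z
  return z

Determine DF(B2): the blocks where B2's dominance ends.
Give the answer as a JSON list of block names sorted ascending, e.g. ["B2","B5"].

Answer: ["B5", "B8"]

Analysis:
idom tree: B1←B0 B2←B0 B3←B1 B4←B3 B5←B0 B6←B3 B7←B5 B8←B0
Dom at joins:
  B5: preds {B2,B3,B4,B7}: {B0,B2} ∩ {B0,B1,B3} ∩ {B0,B1,B3,B4} ∩ {B0,B5,B7} = {B0}; idom=B0
  B6: preds {B3,B4}: {B0,B1,B3} ∩ {B0,B1,B3,B4} = {B0,B1,B3}; idom=B3
  B8: preds {B2,B5,B6}: {B0,B2} ∩ {B0,B5} ∩ {B0,B1,B3,B6} = {B0}; idom=B0

DF walk-up:
  join B5 pred B2: B2 stop@B0
  join B5 pred B3: B3→B1 stop@B0
  join B5 pred B4: B4→B3→B1 stop@B0
  join B5 pred B7: B7→B5 stop@B0
  join B6 pred B3: · stop@B3
  join B6 pred B4: B4 stop@B3
  join B8 pred B2: B2 stop@B0
  join B8 pred B5: B5 stop@B0
  join B8 pred B6: B6→B3→B1 stop@B0
  B0 → ∅
  B1 → {B5,B8}
  B2 → {B5,B8}
  B3 → {B5,B8}
  B4 → {B5,B6}
  B5 → {B5,B8}
  B6 → {B8}
  B7 → {B5}
  B8 → ∅

DF(B2) = ["B5", "B8"]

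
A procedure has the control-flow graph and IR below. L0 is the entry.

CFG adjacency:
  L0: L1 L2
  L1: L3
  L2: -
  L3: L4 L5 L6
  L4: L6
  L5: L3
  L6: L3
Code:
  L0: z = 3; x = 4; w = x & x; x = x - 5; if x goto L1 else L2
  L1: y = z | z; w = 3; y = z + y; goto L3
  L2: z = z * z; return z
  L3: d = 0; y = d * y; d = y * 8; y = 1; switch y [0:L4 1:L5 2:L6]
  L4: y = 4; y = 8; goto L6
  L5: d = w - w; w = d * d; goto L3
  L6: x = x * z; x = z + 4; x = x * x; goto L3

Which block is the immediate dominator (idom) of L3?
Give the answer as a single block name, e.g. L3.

Answer: L1

Derivation:
idom tree: L1←L0 L2←L0 L3←L1 L4←L3 L5←L3 L6←L3
Dom∩ at merges:
  L3: preds {L1,L5,L6}: {L0,L1} ∩ {L0,L1,L3,L5} ∩ {L0,L1,L3,L6} = {L0,L1}; idom=L1
  L6: preds {L3,L4}: {L0,L1,L3} ∩ {L0,L1,L3,L4} = {L0,L1,L3}; idom=L3

idom(L3) = L1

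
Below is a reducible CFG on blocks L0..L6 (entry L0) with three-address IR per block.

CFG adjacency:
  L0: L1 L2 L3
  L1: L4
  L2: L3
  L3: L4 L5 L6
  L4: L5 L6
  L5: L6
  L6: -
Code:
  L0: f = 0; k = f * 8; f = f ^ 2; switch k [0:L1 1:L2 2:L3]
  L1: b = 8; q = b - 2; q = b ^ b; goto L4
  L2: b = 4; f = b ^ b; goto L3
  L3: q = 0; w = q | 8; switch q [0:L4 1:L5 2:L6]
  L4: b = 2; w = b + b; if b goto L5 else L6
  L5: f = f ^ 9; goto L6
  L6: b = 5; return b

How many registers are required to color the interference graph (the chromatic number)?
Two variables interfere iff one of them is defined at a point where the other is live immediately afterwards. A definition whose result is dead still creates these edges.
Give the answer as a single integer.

Answer: 4

Working:
Block summaries:
  L0: def={f,k} ue=∅
  L1: def={b,q} ue=∅
  L2: def={b,f} ue=∅
  L3: def={q,w} ue=∅
  L4: def={b,w} ue=∅
  L5: def={f} ue={f}
  L6: def={b} ue=∅

Liveness:
  L0 li=∅ lo={f}
  L1 li={f} lo={f}
  L2 li=∅ lo={f}
  L3 li={f} lo={f}
  L4 li={f} lo={f}
  L5 li={f} lo=∅
  L6 li=∅ lo=∅

Interference:
  b: {f,q,w}
  f: {b,k,q,w}
  k: {f}
  q: {b,f,w}
  w: {b,f,q}

Chromatic number:
  lower bound: {b,f,q,w} mutually conflict ⇒ χ ≥ 4
  assign b→r1 f→r0 k→r1 q→r2 w→r3 — no edge inside a register ⇒ χ ≤ 4
  χ = 4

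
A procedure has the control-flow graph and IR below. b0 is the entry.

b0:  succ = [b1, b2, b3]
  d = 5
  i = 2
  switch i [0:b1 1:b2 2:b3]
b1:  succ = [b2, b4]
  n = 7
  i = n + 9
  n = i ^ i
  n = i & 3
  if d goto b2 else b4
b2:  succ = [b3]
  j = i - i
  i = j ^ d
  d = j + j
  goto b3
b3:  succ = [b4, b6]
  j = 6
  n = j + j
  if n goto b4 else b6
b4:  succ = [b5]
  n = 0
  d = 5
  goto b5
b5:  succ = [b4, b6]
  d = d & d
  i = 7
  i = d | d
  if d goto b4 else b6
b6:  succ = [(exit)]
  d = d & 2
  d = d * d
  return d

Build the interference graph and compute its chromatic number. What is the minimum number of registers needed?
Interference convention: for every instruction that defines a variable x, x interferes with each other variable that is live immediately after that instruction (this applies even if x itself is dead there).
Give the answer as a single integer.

def/use:
  b0: {d,i} / ∅
  b1: {i,n} / {d}
  b2: {d,i,j} / {d,i}
  b3: {j,n} / ∅
  b4: {d,n} / ∅
  b5: {d,i} / {d}
  b6: {d} / {d}

Backward fixpoint:
  b0: in=∅ out={d,i}
  b1: in={d} out={d,i}
  b2: in={d,i} out={d}
  b3: in={d} out={d}
  b4: in=∅ out={d}
  b5: in={d} out={d}
  b6: in={d} out=∅

Interference:
  d — {i,j,n}
  i — {d,j,n}
  j — {d,i}
  n — {d,i}

Colouring:
  clique {d,i,j} ⇒ need ≥ 3
  assign d→c0 i→c1 j→c2 n→c2 — no edge inside a register ⇒ χ ≤ 3
  χ = 3

Answer: 3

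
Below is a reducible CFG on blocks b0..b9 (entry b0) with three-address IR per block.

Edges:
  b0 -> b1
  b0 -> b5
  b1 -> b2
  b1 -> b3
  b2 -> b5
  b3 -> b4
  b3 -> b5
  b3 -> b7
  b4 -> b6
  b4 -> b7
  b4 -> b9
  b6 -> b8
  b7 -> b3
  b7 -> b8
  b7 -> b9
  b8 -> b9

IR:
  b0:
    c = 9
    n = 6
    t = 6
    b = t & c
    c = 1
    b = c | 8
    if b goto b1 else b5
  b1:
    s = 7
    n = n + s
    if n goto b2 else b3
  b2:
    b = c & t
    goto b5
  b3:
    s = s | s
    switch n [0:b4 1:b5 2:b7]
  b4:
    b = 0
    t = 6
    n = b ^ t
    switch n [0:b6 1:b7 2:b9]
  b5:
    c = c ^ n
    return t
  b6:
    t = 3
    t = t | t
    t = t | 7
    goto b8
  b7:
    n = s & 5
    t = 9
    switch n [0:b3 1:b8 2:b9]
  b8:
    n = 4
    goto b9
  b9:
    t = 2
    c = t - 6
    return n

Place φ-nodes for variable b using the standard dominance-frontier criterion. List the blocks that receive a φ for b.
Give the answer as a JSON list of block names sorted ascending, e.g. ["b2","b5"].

idom tree: b1←b0 b2←b1 b3←b1 b4←b3 b5←b0 b6←b4 b7←b3 b8←b3 b9←b3
Dom at joins:
  b3: preds {b1,b7}: {b0,b1} ∩ {b0,b1,b3,b7} = {b0,b1}; idom=b1
  b5: preds {b0,b2,b3}: {b0} ∩ {b0,b1,b2} ∩ {b0,b1,b3} = {b0}; idom=b0
  b7: preds {b3,b4}: {b0,b1,b3} ∩ {b0,b1,b3,b4} = {b0,b1,b3}; idom=b3
  b8: preds {b6,b7}: {b0,b1,b3,b4,b6} ∩ {b0,b1,b3,b7} = {b0,b1,b3}; idom=b3
  b9: preds {b4,b7,b8}: {b0,b1,b3,b4} ∩ {b0,b1,b3,b7} ∩ {b0,b1,b3,b8} = {b0,b1,b3}; idom=b3

Frontier:
  b3←b1: walk · to b1
  b3←b7: walk b7→b3 to b1
  b5←b0: walk · to b0
  b5←b2: walk b2→b1 to b0
  b5←b3: walk b3→b1 to b0
  b7←b3: walk · to b3
  b7←b4: walk b4 to b3
  b8←b6: walk b6→b4 to b3
  b8←b7: walk b7 to b3
  b9←b4: walk b4 to b3
  b9←b7: walk b7 to b3
  b9←b8: walk b8 to b3
  b0: DF=∅
  b1: DF={b5}
  b2: DF={b5}
  b3: DF={b3,b5}
  b4: DF={b7,b8,b9}
  b5: DF=∅
  b6: DF={b8}
  b7: DF={b3,b8,b9}
  b8: DF={b9}
  b9: DF=∅

φ for b: defs {b0,b2,b4}
  DF⁺ = {b3,b5,b7,b8,b9}

Answer: ["b3", "b5", "b7", "b8", "b9"]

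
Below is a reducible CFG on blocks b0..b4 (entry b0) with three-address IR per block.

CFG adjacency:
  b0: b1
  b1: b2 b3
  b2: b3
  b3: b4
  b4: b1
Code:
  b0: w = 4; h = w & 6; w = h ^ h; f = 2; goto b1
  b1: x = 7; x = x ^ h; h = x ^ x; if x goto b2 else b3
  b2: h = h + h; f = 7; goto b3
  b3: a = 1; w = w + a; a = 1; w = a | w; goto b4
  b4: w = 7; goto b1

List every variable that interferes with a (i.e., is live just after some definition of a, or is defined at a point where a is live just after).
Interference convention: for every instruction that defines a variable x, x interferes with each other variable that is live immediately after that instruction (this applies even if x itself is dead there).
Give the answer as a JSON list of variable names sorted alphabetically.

Answer: ["h", "w"]

Analysis:
Per-block:
  b0: def={f,h,w} ue=∅
  b1: def={h,x} ue={h}
  b2: def={f,h} ue={h}
  b3: def={a,w} ue={w}
  b4: def={w} ue=∅

Live sets:
  b0: in=∅ out={h,w}
  b1: in={h,w} out={h,w}
  b2: in={h,w} out={h,w}
  b3: in={h,w} out={h}
  b4: in={h} out={h,w}

Interference:
  a↔{h,w}
  f↔{h,w}
  h↔{a,f,w,x}
  w↔{a,f,h,x}
  x↔{h,w}

N(a) = ["h", "w"]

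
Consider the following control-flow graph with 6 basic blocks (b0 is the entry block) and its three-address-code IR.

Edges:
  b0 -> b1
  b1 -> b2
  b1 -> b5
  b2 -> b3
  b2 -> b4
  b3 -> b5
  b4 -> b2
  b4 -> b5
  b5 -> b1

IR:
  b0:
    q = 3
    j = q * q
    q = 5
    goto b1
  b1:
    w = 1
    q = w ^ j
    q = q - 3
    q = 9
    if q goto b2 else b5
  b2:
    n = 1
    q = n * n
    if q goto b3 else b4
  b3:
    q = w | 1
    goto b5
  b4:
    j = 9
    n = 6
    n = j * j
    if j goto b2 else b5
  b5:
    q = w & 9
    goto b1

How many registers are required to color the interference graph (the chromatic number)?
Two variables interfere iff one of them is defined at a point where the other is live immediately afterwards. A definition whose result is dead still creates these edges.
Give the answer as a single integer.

Per-block:
  b0 def {j,q} use ∅
  b1 def {q,w} use {j}
  b2 def {n,q} use ∅
  b3 def {q} use {w}
  b4 def {j,n} use ∅
  b5 def {q} use {w}

Backward fixpoint:
  live b0: ∅→{j}
  live b1: {j}→{j,w}
  live b2: {j,w}→{j,w}
  live b3: {j,w}→{j,w}
  live b4: {w}→{j,w}
  live b5: {j,w}→{j}

Interference:
  j↔{n,q,w}
  n↔{j,w}
  q↔{j,w}
  w↔{j,n,q}

Colouring:
  clique {j,n,w} ⇒ need ≥ 3
  assign j→r0 n→r2 q→r2 w→r1 — no edge inside a register ⇒ χ ≤ 3
  χ = 3

Answer: 3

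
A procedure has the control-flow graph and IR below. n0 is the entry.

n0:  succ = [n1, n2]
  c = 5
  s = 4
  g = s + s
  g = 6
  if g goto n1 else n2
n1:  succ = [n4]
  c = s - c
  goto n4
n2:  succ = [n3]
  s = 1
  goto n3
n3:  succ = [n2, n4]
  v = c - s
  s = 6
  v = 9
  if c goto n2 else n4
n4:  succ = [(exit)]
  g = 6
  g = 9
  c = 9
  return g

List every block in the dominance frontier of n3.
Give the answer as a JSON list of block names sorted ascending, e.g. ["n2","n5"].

Answer: ["n2", "n4"]

Analysis:
idom tree: n1←n0 n2←n0 n3←n2 n4←n0
Dom at joins:
  n2: preds {n0,n3}: {n0} ∩ {n0,n2,n3} = {n0}; idom=n0
  n4: preds {n1,n3}: {n0,n1} ∩ {n0,n2,n3} = {n0}; idom=n0

DF derivation:
  n2←n0: walk · to n0
  n2←n3: walk n3→n2 to n0
  n4←n1: walk n1 to n0
  n4←n3: walk n3→n2 to n0
  n0 → ∅
  n1 → {n4}
  n2 → {n2,n4}
  n3 → {n2,n4}
  n4 → ∅

DF(n3) = ["n2", "n4"]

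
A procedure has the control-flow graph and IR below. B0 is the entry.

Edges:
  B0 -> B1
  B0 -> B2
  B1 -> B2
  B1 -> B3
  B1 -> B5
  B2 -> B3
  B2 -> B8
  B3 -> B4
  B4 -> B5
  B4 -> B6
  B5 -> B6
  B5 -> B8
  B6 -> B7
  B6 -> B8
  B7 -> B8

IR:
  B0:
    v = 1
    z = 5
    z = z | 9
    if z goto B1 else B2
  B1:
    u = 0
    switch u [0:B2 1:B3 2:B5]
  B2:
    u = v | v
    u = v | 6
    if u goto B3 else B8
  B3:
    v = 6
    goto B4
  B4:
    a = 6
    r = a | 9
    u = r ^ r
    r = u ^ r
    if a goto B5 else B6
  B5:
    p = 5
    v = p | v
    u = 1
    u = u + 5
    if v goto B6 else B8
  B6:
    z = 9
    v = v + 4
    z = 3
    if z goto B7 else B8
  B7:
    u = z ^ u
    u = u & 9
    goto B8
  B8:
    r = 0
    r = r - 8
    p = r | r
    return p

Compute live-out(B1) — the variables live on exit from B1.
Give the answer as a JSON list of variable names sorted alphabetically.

def/use:
  B0: {v,z} / ∅
  B1: {u} / ∅
  B2: {u} / {v}
  B3: {v} / ∅
  B4: {a,r,u} / ∅
  B5: {p,u,v} / {v}
  B6: {v,z} / {v}
  B7: {u} / {u,z}
  B8: {p,r} / ∅

Backward fixpoint:
  B0 li=∅ lo={v}
  B1 li={v} lo={v}
  B2 li={v} lo=∅
  B3 li=∅ lo={v}
  B4 li={v} lo={u,v}
  B5 li={v} lo={u,v}
  B6 li={u,v} lo={u,z}
  B7 li={u,z} lo=∅
  B8 li=∅ lo=∅

live-out(B1) = ["v"]

Answer: ["v"]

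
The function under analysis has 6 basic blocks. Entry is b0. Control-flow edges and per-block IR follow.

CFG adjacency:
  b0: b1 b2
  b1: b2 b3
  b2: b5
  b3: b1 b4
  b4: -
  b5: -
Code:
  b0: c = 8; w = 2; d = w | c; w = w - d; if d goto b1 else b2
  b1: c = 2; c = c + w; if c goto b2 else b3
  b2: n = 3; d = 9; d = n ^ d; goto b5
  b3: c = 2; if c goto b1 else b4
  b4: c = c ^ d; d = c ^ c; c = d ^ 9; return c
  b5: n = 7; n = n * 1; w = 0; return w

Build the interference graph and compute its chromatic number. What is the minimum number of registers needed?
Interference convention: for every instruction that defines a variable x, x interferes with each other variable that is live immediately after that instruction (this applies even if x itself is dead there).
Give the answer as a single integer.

def/use:
  b0: {c,d,w} / ∅
  b1: {c} / {w}
  b2: {d,n} / ∅
  b3: {c} / ∅
  b4: {c,d} / {c,d}
  b5: {n,w} / ∅

Live sets:
  live b0: ∅→{d,w}
  live b1: {d,w}→{d,w}
  live b2: ∅→∅
  live b3: {d,w}→{c,d,w}
  live b4: {c,d}→∅
  live b5: ∅→∅

Interfere edges:
  c: {d,w}
  d: {c,n,w}
  n: {d}
  w: {c,d}

Registers:
  {c,d,w} pairwise interfere (3-clique) ⇒ χ ≥ 3
  assign c→R1 d→R0 n→R1 w→R2 — no edge inside a register ⇒ χ ≤ 3
  χ = 3

Answer: 3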